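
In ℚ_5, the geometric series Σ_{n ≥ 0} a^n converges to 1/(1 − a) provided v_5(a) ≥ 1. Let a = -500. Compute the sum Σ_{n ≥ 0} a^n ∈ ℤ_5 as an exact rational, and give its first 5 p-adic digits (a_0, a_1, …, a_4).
Σ a^n = 1/(1 − a) = 1/501;  first 5 digits = (1, 0, 0, 1, 4)

v_5(a) = 3 ≥ 1, so the series converges in ℤ_5 to 1/(1 − a) = 1/(1 − (-500)) = 1/501. Expand this rational in ℤ_5: compute digits iteratively via d_i = x_i mod 5, x_{i+1} = (x_i − d_i)/5. The first 5 digits are (1, 0, 0, 1, 4).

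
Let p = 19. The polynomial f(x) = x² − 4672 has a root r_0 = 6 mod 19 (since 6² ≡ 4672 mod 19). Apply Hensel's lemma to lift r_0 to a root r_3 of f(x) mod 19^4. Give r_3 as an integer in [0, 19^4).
r_3 = 76804 (mod 130321)

Hensel's recurrence: r_{i+1} = r_i − f(r_i)·(f′(r_i))^{-1} mod 19^{i+2}, with f′(x) = 2x. Iterate:
  r_0 = 6 (mod 19)
  r_1 = 272 (mod 361)
  r_2 = 1355 (mod 6859)
  r_3 = 76804 (mod 130321)
Final: r_3 = 76804, and one checks f(r_3) ≡ 0 mod 19^4.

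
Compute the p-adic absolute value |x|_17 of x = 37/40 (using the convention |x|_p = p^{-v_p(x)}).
|37/40|_17 = 1

Step 1 — compute v_17(x) by factoring powers of 17 out of the numerator and denominator: v_17(37/40) = 0. Step 2 — apply |x|_p = p^{-v_p(x)} = 17^{0} = 1.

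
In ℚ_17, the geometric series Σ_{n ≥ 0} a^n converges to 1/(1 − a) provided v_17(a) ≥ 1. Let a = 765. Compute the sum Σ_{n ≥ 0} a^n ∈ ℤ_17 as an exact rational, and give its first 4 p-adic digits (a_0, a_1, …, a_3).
Σ a^n = 1/(1 − a) = -1/764;  first 4 digits = (1, 11, 4, 5)

v_17(a) = 1 ≥ 1, so the series converges in ℤ_17 to 1/(1 − a) = 1/(1 − 765) = -1/764. Expand this rational in ℤ_17: compute digits iteratively via d_i = x_i mod 17, x_{i+1} = (x_i − d_i)/17. The first 4 digits are (1, 11, 4, 5).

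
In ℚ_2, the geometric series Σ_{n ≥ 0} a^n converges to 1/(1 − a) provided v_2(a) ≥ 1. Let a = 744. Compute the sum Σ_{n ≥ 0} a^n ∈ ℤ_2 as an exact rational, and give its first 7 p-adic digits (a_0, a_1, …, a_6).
Σ a^n = 1/(1 − a) = -1/743;  first 7 digits = (1, 0, 0, 1, 0, 1, 0)

v_2(a) = 3 ≥ 1, so the series converges in ℤ_2 to 1/(1 − a) = 1/(1 − 744) = -1/743. Expand this rational in ℤ_2: compute digits iteratively via d_i = x_i mod 2, x_{i+1} = (x_i − d_i)/2. The first 7 digits are (1, 0, 0, 1, 0, 1, 0).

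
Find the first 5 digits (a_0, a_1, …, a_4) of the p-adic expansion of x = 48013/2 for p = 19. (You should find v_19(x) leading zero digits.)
(a_0, …, a_4) = (0, 0, 0, 13, 9)

v_19(48013/2) = 3, so a_0 = ... = a_2 = 0. Factor out: x = 19^3 · u with u = 7/2 a unit in ℤ_19. Expand u iteratively via a_{v+i} = u_i mod 19, u_{i+1} = (u_i − a_{v+i})/19:
  u_0 = 7/2;  a_3 = 13;  u_1 = (u_0 − 13)/19 = -1/2
  u_1 = -1/2;  a_4 = 9;  u_2 = (u_1 − 9)/19 = -1/2
Digits: (0, 0, 0, 13, 9).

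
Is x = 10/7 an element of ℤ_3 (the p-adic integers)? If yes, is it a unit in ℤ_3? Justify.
x ∈ ℤ_3^× (unit); v_3(x) = 0

ℤ_3 = {x ∈ ℚ_3 : v_3(x) ≥ 0} and ℤ_3^× = {x ∈ ℤ_3 : v_3(x) = 0}. Here v_3(10/7) = v_3(num) − v_3(den) = 0; compare against these criteria.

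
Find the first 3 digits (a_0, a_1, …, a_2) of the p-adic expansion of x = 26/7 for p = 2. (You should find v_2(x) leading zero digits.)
(a_0, …, a_2) = (0, 1, 1)

v_2(26/7) = 1, so a_0 = ... = a_0 = 0. Factor out: x = 2^1 · u with u = 13/7 a unit in ℤ_2. Expand u iteratively via a_{v+i} = u_i mod 2, u_{i+1} = (u_i − a_{v+i})/2:
  u_0 = 13/7;  a_1 = 1;  u_1 = (u_0 − 1)/2 = 3/7
  u_1 = 3/7;  a_2 = 1;  u_2 = (u_1 − 1)/2 = -2/7
Digits: (0, 1, 1).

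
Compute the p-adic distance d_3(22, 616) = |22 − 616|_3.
d_3(22, 616) = 1/27

Step 1 — x − y = 22 − 616 = -594. Step 2 — v_3(-594) = 3 (factor: -594 = −(3^3 · 22); the sign does not affect v_p). Step 3 — |x − y|_3 = 3^{-3} = 1/27.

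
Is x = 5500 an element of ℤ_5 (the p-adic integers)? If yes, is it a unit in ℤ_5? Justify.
x ∈ ℤ_5 but not a unit; v_5(x) = 3 > 0

ℤ_5 = {x ∈ ℚ_5 : v_5(x) ≥ 0} and ℤ_5^× = {x ∈ ℤ_5 : v_5(x) = 0}. Here v_5(5500) = v_5(num) − v_5(den) = 3; compare against these criteria.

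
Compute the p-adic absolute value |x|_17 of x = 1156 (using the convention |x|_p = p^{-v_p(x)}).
|1156|_17 = 1/289

Step 1 — compute v_17(x) by factoring powers of 17 out of the numerator and denominator: v_17(1156) = 2. Step 2 — apply |x|_p = p^{-v_p(x)} = 17^{-2} = 1/289.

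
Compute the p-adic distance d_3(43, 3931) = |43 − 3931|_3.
d_3(43, 3931) = 1/243

Step 1 — x − y = 43 − 3931 = -3888. Step 2 — v_3(-3888) = 5 (factor: -3888 = −(3^5 · 16); the sign does not affect v_p). Step 3 — |x − y|_3 = 3^{-5} = 1/243.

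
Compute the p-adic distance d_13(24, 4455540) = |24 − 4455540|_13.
d_13(24, 4455540) = 1/371293

Step 1 — x − y = 24 − 4455540 = -4455516. Step 2 — v_13(-4455516) = 5 (factor: -4455516 = −(13^5 · 12); the sign does not affect v_p). Step 3 — |x − y|_13 = 13^{-5} = 1/371293.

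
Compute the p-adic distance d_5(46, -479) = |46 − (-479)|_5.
d_5(46, -479) = 1/25

Step 1 — x − y = 46 − (-479) = 525. Step 2 — v_5(525) = 2 (factor: 525 = (5^2 · 21); the sign does not affect v_p). Step 3 — |x − y|_5 = 5^{-2} = 1/25.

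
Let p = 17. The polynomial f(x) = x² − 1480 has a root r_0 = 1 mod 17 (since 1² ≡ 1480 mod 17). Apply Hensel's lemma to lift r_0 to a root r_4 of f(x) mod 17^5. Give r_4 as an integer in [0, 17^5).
r_4 = 1410627 (mod 1419857)

Hensel's recurrence: r_{i+1} = r_i − f(r_i)·(f′(r_i))^{-1} mod 17^{i+2}, with f′(x) = 2x. Iterate:
  r_0 = 1 (mod 17)
  r_1 = 18 (mod 289)
  r_2 = 596 (mod 4913)
  r_3 = 74291 (mod 83521)
  r_4 = 1410627 (mod 1419857)
Final: r_4 = 1410627, and one checks f(r_4) ≡ 0 mod 17^5.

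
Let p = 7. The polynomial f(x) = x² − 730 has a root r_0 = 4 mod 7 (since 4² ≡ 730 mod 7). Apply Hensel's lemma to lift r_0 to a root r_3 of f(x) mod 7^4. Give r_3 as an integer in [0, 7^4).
r_3 = 1453 (mod 2401)

Hensel's recurrence: r_{i+1} = r_i − f(r_i)·(f′(r_i))^{-1} mod 7^{i+2}, with f′(x) = 2x. Iterate:
  r_0 = 4 (mod 7)
  r_1 = 32 (mod 49)
  r_2 = 81 (mod 343)
  r_3 = 1453 (mod 2401)
Final: r_3 = 1453, and one checks f(r_3) ≡ 0 mod 7^4.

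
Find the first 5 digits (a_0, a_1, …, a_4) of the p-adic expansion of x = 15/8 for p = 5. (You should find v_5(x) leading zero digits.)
(a_0, …, a_4) = (0, 1, 3, 0, 3)

v_5(15/8) = 1, so a_0 = ... = a_0 = 0. Factor out: x = 5^1 · u with u = 3/8 a unit in ℤ_5. Expand u iteratively via a_{v+i} = u_i mod 5, u_{i+1} = (u_i − a_{v+i})/5:
  u_0 = 3/8;  a_1 = 1;  u_1 = (u_0 − 1)/5 = -1/8
  u_1 = -1/8;  a_2 = 3;  u_2 = (u_1 − 3)/5 = -5/8
  u_2 = -5/8;  a_3 = 0;  u_3 = (u_2 − 0)/5 = -1/8
  u_3 = -1/8;  a_4 = 3;  u_4 = (u_3 − 3)/5 = -5/8
Digits: (0, 1, 3, 0, 3).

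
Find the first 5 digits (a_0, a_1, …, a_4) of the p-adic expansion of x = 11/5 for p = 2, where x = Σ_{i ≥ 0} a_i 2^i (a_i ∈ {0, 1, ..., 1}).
(a_0, …, a_4) = (1, 1, 1, 1, 0)

v_2(11/5) = 0 (numerator and denominator both coprime to 2), so x ∈ ℤ_2^×. Compute digits iteratively via a_i = x_i mod 2, x_{i+1} = (x_i − a_i)/2, with x_0 = x:
  x_0 = 11/5;  a_0 = 1;  x_1 = (x_0 − 1)/2 = 3/5
  x_1 = 3/5;  a_1 = 1;  x_2 = (x_1 − 1)/2 = -1/5
  x_2 = -1/5;  a_2 = 1;  x_3 = (x_2 − 1)/2 = -3/5
  x_3 = -3/5;  a_3 = 1;  x_4 = (x_3 − 1)/2 = -4/5
  x_4 = -4/5;  a_4 = 0;  x_5 = (x_4 − 0)/2 = -2/5
Digits: (1, 1, 1, 1, 0).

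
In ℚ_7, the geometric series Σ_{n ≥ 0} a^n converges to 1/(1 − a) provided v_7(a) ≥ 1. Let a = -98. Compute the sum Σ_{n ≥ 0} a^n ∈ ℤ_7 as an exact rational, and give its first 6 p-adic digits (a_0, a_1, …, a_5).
Σ a^n = 1/(1 − a) = 1/99;  first 6 digits = (1, 0, 5, 6, 3, 0)

v_7(a) = 2 ≥ 1, so the series converges in ℤ_7 to 1/(1 − a) = 1/(1 − (-98)) = 1/99. Expand this rational in ℤ_7: compute digits iteratively via d_i = x_i mod 7, x_{i+1} = (x_i − d_i)/7. The first 6 digits are (1, 0, 5, 6, 3, 0).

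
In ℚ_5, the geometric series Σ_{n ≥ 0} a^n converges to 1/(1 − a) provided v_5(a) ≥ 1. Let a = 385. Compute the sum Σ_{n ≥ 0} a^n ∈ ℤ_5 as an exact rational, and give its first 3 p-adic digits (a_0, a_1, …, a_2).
Σ a^n = 1/(1 − a) = -1/384;  first 3 digits = (1, 2, 4)

v_5(a) = 1 ≥ 1, so the series converges in ℤ_5 to 1/(1 − a) = 1/(1 − 385) = -1/384. Expand this rational in ℤ_5: compute digits iteratively via d_i = x_i mod 5, x_{i+1} = (x_i − d_i)/5. The first 3 digits are (1, 2, 4).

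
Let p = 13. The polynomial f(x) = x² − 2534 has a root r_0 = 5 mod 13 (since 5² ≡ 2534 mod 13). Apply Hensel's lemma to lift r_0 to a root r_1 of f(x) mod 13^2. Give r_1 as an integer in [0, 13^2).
r_1 = 70 (mod 169)

Hensel's recurrence: r_{i+1} = r_i − f(r_i)·(f′(r_i))^{-1} mod 13^{i+2}, with f′(x) = 2x. Iterate:
  r_0 = 5 (mod 13)
  r_1 = 70 (mod 169)
Final: r_1 = 70, and one checks f(r_1) ≡ 0 mod 13^2.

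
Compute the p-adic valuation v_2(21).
v_2(21) = 0

v_2(n) is the largest exponent k such that 2^k divides n. Factor out: 21 = 2^0 · 21. (Sign doesn't affect v_p.) So v_2(21) = 0.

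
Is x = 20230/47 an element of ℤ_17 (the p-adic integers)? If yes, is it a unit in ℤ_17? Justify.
x ∈ ℤ_17 but not a unit; v_17(x) = 2 > 0

ℤ_17 = {x ∈ ℚ_17 : v_17(x) ≥ 0} and ℤ_17^× = {x ∈ ℤ_17 : v_17(x) = 0}. Here v_17(20230/47) = v_17(num) − v_17(den) = 2; compare against these criteria.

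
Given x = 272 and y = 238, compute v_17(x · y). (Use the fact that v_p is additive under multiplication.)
v_17(64736) = 2

v_p(x) = 1 (factor: 272 = 17^1 · 16); v_p(y) = 1 (factor: 238 = 17^1 · 14). Additivity: v_p(xy) = v_p(x) + v_p(y) = 1 + 1 = 2. (Direct check: xy = 64736 = 17^2 · (224).)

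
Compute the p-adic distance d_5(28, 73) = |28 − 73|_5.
d_5(28, 73) = 1/5

Step 1 — x − y = 28 − 73 = -45. Step 2 — v_5(-45) = 1 (factor: -45 = −(5^1 · 9); the sign does not affect v_p). Step 3 — |x − y|_5 = 5^{-1} = 1/5.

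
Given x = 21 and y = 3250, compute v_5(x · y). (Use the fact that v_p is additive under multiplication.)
v_5(68250) = 3

v_p(x) = 0 (factor: 21 = 5^0 · 21); v_p(y) = 3 (factor: 3250 = 5^3 · 26). Additivity: v_p(xy) = v_p(x) + v_p(y) = 0 + 3 = 3. (Direct check: xy = 68250 = 5^3 · (546).)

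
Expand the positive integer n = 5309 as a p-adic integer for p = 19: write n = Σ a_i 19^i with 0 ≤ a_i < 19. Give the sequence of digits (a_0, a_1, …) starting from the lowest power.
(a_0, a_1, …) = (8, 13, 14)

Repeated division by 19 gives the digits low-to-high: 5309 = 8 + 13·19^1 + 14·19^2. Digit sequence: (8, 13, 14).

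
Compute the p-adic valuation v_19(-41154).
v_19(-41154) = 3

v_19(n) is the largest exponent k such that 19^k divides n. Factor out: -41154 = -19^3 · 6. (Sign doesn't affect v_p.) So v_19(-41154) = 3.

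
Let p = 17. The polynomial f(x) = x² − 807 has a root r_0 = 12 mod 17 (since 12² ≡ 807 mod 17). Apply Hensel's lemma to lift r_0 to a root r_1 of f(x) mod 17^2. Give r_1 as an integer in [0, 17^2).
r_1 = 148 (mod 289)

Hensel's recurrence: r_{i+1} = r_i − f(r_i)·(f′(r_i))^{-1} mod 17^{i+2}, with f′(x) = 2x. Iterate:
  r_0 = 12 (mod 17)
  r_1 = 148 (mod 289)
Final: r_1 = 148, and one checks f(r_1) ≡ 0 mod 17^2.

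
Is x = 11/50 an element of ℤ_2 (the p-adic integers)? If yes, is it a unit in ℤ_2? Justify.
x ∉ ℤ_2 (v_2(x) = -1 < 0)

ℤ_2 = {x ∈ ℚ_2 : v_2(x) ≥ 0} and ℤ_2^× = {x ∈ ℤ_2 : v_2(x) = 0}. Here v_2(11/50) = v_2(num) − v_2(den) = -1; compare against these criteria.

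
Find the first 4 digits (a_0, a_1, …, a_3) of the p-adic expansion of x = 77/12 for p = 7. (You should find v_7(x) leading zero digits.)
(a_0, …, a_3) = (0, 5, 0, 4)

v_7(77/12) = 1, so a_0 = ... = a_0 = 0. Factor out: x = 7^1 · u with u = 11/12 a unit in ℤ_7. Expand u iteratively via a_{v+i} = u_i mod 7, u_{i+1} = (u_i − a_{v+i})/7:
  u_0 = 11/12;  a_1 = 5;  u_1 = (u_0 − 5)/7 = -7/12
  u_1 = -7/12;  a_2 = 0;  u_2 = (u_1 − 0)/7 = -1/12
  u_2 = -1/12;  a_3 = 4;  u_3 = (u_2 − 4)/7 = -7/12
Digits: (0, 5, 0, 4).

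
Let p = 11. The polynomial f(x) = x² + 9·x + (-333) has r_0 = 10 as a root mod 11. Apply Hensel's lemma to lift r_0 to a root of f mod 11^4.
r_3 = 5510 (mod 14641)

Hensel: r_{i+1} = r_i − f(r_i)·(f′(r_i))^{-1} mod 11^{i+2}, f′(x) = 2x + 9. Iterate:
  r_0 = 10 (mod 11)
  r_1 = 65 (mod 121)
  r_2 = 186 (mod 1331)
  r_3 = 5510 (mod 14641)
Final: r = 5510 satisfies f(r) ≡ 0 mod 11^4.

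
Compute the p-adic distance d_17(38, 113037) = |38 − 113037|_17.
d_17(38, 113037) = 1/4913

Step 1 — x − y = 38 − 113037 = -112999. Step 2 — v_17(-112999) = 3 (factor: -112999 = −(17^3 · 23); the sign does not affect v_p). Step 3 — |x − y|_17 = 17^{-3} = 1/4913.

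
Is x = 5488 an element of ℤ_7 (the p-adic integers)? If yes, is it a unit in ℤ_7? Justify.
x ∈ ℤ_7 but not a unit; v_7(x) = 3 > 0

ℤ_7 = {x ∈ ℚ_7 : v_7(x) ≥ 0} and ℤ_7^× = {x ∈ ℤ_7 : v_7(x) = 0}. Here v_7(5488) = v_7(num) − v_7(den) = 3; compare against these criteria.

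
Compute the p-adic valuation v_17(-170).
v_17(-170) = 1

v_17(n) is the largest exponent k such that 17^k divides n. Factor out: -170 = -17^1 · 10. (Sign doesn't affect v_p.) So v_17(-170) = 1.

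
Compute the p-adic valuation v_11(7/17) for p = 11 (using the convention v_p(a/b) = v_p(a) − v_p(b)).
v_11(7/17) = 0

Factor powers of 11 from the numerator and denominator of the reduced fraction: 7 = 11^0 · 7 and 17 = 11^0 · 17. Apply v_p(a/b) = v_p(a) − v_p(b): v_11(7/17) = 0 − 0 = 0.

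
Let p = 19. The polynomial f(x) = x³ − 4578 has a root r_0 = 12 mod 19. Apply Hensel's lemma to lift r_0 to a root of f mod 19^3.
r_2 = 4857 (mod 6859)

Hensel: r_{i+1} = r_i − f(r_i)/f′(r_i) mod 19^{i+2}, where f′(x) = 3x². Iterate:
  r_0 = 12 (mod 19)
  r_1 = 164 (mod 361)
  r_2 = 4857 (mod 6859)
Final: r = 4857 with f(r) ≡ 0 mod 19^3.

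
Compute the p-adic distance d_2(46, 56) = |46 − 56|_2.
d_2(46, 56) = 1/2

Step 1 — x − y = 46 − 56 = -10. Step 2 — v_2(-10) = 1 (factor: -10 = −(2^1 · 5); the sign does not affect v_p). Step 3 — |x − y|_2 = 2^{-1} = 1/2.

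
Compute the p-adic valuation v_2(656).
v_2(656) = 4

v_2(n) is the largest exponent k such that 2^k divides n. Factor out: 656 = 2^4 · 41. (Sign doesn't affect v_p.) So v_2(656) = 4.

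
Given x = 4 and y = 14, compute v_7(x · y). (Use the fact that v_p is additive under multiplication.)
v_7(56) = 1

v_p(x) = 0 (factor: 4 = 7^0 · 4); v_p(y) = 1 (factor: 14 = 7^1 · 2). Additivity: v_p(xy) = v_p(x) + v_p(y) = 0 + 1 = 1. (Direct check: xy = 56 = 7^1 · (8).)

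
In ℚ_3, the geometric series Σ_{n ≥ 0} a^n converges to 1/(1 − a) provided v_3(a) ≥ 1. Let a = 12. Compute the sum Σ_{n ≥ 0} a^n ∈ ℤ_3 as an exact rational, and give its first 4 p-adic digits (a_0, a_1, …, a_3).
Σ a^n = 1/(1 − a) = -1/11;  first 4 digits = (1, 1, 2, 0)

v_3(a) = 1 ≥ 1, so the series converges in ℤ_3 to 1/(1 − a) = 1/(1 − 12) = -1/11. Expand this rational in ℤ_3: compute digits iteratively via d_i = x_i mod 3, x_{i+1} = (x_i − d_i)/3. The first 4 digits are (1, 1, 2, 0).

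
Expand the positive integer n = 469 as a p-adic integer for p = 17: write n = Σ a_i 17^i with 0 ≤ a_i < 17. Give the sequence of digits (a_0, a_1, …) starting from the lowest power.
(a_0, a_1, …) = (10, 10, 1)

Repeated division by 17 gives the digits low-to-high: 469 = 10 + 10·17^1 + 1·17^2. Digit sequence: (10, 10, 1).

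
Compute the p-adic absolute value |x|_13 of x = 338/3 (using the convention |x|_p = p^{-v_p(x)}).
|338/3|_13 = 1/169

Step 1 — compute v_13(x) by factoring powers of 13 out of the numerator and denominator: v_13(338/3) = 2. Step 2 — apply |x|_p = p^{-v_p(x)} = 13^{-2} = 1/169.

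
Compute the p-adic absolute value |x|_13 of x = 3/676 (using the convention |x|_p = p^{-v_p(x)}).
|3/676|_13 = 169

Step 1 — compute v_13(x) by factoring powers of 13 out of the numerator and denominator: v_13(3/676) = -2. Step 2 — apply |x|_p = p^{-v_p(x)} = 13^{2} = 169.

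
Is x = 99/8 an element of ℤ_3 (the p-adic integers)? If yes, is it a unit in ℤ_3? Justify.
x ∈ ℤ_3 but not a unit; v_3(x) = 2 > 0

ℤ_3 = {x ∈ ℚ_3 : v_3(x) ≥ 0} and ℤ_3^× = {x ∈ ℤ_3 : v_3(x) = 0}. Here v_3(99/8) = v_3(num) − v_3(den) = 2; compare against these criteria.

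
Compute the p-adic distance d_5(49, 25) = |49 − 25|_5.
d_5(49, 25) = 1

Step 1 — x − y = 49 − 25 = 24. Step 2 — v_5(24) = 0 (factor: 24 = (5^0 · 24); the sign does not affect v_p). Step 3 — |x − y|_5 = 5^{0} = 1.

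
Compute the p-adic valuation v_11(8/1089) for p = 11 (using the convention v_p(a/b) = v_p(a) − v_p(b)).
v_11(8/1089) = -2

Factor powers of 11 from the numerator and denominator of the reduced fraction: 8 = 11^0 · 8 and 1089 = 11^2 · 9. Apply v_p(a/b) = v_p(a) − v_p(b): v_11(8/1089) = 0 − 2 = -2.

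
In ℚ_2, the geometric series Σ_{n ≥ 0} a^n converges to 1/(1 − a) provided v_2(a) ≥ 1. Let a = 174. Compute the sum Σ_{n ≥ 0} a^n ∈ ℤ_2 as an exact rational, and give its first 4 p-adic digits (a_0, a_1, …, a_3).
Σ a^n = 1/(1 − a) = -1/173;  first 4 digits = (1, 1, 0, 1)

v_2(a) = 1 ≥ 1, so the series converges in ℤ_2 to 1/(1 − a) = 1/(1 − 174) = -1/173. Expand this rational in ℤ_2: compute digits iteratively via d_i = x_i mod 2, x_{i+1} = (x_i − d_i)/2. The first 4 digits are (1, 1, 0, 1).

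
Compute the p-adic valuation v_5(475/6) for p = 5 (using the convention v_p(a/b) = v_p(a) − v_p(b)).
v_5(475/6) = 2

Factor powers of 5 from the numerator and denominator of the reduced fraction: 475 = 5^2 · 19 and 6 = 5^0 · 6. Apply v_p(a/b) = v_p(a) − v_p(b): v_5(475/6) = 2 − 0 = 2.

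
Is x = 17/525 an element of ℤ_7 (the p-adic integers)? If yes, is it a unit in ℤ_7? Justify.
x ∉ ℤ_7 (v_7(x) = -1 < 0)

ℤ_7 = {x ∈ ℚ_7 : v_7(x) ≥ 0} and ℤ_7^× = {x ∈ ℤ_7 : v_7(x) = 0}. Here v_7(17/525) = v_7(num) − v_7(den) = -1; compare against these criteria.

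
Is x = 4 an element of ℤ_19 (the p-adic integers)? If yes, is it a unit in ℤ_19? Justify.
x ∈ ℤ_19^× (unit); v_19(x) = 0

ℤ_19 = {x ∈ ℚ_19 : v_19(x) ≥ 0} and ℤ_19^× = {x ∈ ℤ_19 : v_19(x) = 0}. Here v_19(4) = v_19(num) − v_19(den) = 0; compare against these criteria.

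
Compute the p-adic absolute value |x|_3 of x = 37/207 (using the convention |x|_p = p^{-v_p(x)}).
|37/207|_3 = 9

Step 1 — compute v_3(x) by factoring powers of 3 out of the numerator and denominator: v_3(37/207) = -2. Step 2 — apply |x|_p = p^{-v_p(x)} = 3^{2} = 9.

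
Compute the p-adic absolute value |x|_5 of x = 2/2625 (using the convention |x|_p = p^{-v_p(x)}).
|2/2625|_5 = 125

Step 1 — compute v_5(x) by factoring powers of 5 out of the numerator and denominator: v_5(2/2625) = -3. Step 2 — apply |x|_p = p^{-v_p(x)} = 5^{3} = 125.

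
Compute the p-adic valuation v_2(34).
v_2(34) = 1

v_2(n) is the largest exponent k such that 2^k divides n. Factor out: 34 = 2^1 · 17. (Sign doesn't affect v_p.) So v_2(34) = 1.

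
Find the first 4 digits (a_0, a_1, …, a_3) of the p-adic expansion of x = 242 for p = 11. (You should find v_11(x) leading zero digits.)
(a_0, …, a_3) = (0, 0, 2, 0)

v_11(242) = 2, so a_0 = ... = a_1 = 0. Factor out: x = 11^2 · u with u = 2 a unit in ℤ_11. Expand u iteratively via a_{v+i} = u_i mod 11, u_{i+1} = (u_i − a_{v+i})/11:
  u_0 = 2;  a_2 = 2;  u_1 = (u_0 − 2)/11 = 0
  u_1 = 0;  a_3 = 0;  u_2 = (u_1 − 0)/11 = 0
Digits: (0, 0, 2, 0).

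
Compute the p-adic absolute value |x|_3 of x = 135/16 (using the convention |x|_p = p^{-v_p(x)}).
|135/16|_3 = 1/27

Step 1 — compute v_3(x) by factoring powers of 3 out of the numerator and denominator: v_3(135/16) = 3. Step 2 — apply |x|_p = p^{-v_p(x)} = 3^{-3} = 1/27.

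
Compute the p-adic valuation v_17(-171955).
v_17(-171955) = 3

v_17(n) is the largest exponent k such that 17^k divides n. Factor out: -171955 = -17^3 · 35. (Sign doesn't affect v_p.) So v_17(-171955) = 3.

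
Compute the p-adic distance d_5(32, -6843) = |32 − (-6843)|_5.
d_5(32, -6843) = 1/625

Step 1 — x − y = 32 − (-6843) = 6875. Step 2 — v_5(6875) = 4 (factor: 6875 = (5^4 · 11); the sign does not affect v_p). Step 3 — |x − y|_5 = 5^{-4} = 1/625.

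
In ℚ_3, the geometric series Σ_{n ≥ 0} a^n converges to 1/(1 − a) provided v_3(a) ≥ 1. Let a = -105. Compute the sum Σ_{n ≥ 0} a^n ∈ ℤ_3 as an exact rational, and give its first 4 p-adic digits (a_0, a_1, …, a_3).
Σ a^n = 1/(1 − a) = 1/106;  first 4 digits = (1, 1, 1, 0)

v_3(a) = 1 ≥ 1, so the series converges in ℤ_3 to 1/(1 − a) = 1/(1 − (-105)) = 1/106. Expand this rational in ℤ_3: compute digits iteratively via d_i = x_i mod 3, x_{i+1} = (x_i − d_i)/3. The first 4 digits are (1, 1, 1, 0).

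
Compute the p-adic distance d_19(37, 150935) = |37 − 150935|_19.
d_19(37, 150935) = 1/6859

Step 1 — x − y = 37 − 150935 = -150898. Step 2 — v_19(-150898) = 3 (factor: -150898 = −(19^3 · 22); the sign does not affect v_p). Step 3 — |x − y|_19 = 19^{-3} = 1/6859.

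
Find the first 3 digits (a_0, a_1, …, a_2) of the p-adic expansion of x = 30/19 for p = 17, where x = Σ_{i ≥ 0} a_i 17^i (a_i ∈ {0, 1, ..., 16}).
(a_0, …, a_2) = (15, 1, 16)

v_17(30/19) = 0 (numerator and denominator both coprime to 17), so x ∈ ℤ_17^×. Compute digits iteratively via a_i = x_i mod 17, x_{i+1} = (x_i − a_i)/17, with x_0 = x:
  x_0 = 30/19;  a_0 = 15;  x_1 = (x_0 − 15)/17 = -15/19
  x_1 = -15/19;  a_1 = 1;  x_2 = (x_1 − 1)/17 = -2/19
  x_2 = -2/19;  a_2 = 16;  x_3 = (x_2 − 16)/17 = -18/19
Digits: (15, 1, 16).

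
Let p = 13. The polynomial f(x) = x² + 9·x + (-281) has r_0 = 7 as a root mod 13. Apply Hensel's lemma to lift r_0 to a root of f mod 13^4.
r_3 = 24850 (mod 28561)

Hensel: r_{i+1} = r_i − f(r_i)·(f′(r_i))^{-1} mod 13^{i+2}, f′(x) = 2x + 9. Iterate:
  r_0 = 7 (mod 13)
  r_1 = 7 (mod 169)
  r_2 = 683 (mod 2197)
  r_3 = 24850 (mod 28561)
Final: r = 24850 satisfies f(r) ≡ 0 mod 13^4.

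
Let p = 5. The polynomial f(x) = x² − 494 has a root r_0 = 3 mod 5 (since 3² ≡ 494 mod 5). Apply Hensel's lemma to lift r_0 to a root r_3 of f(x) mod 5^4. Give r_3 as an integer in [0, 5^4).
r_3 = 338 (mod 625)

Hensel's recurrence: r_{i+1} = r_i − f(r_i)·(f′(r_i))^{-1} mod 5^{i+2}, with f′(x) = 2x. Iterate:
  r_0 = 3 (mod 5)
  r_1 = 13 (mod 25)
  r_2 = 88 (mod 125)
  r_3 = 338 (mod 625)
Final: r_3 = 338, and one checks f(r_3) ≡ 0 mod 5^4.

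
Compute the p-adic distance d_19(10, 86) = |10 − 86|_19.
d_19(10, 86) = 1/19

Step 1 — x − y = 10 − 86 = -76. Step 2 — v_19(-76) = 1 (factor: -76 = −(19^1 · 4); the sign does not affect v_p). Step 3 — |x − y|_19 = 19^{-1} = 1/19.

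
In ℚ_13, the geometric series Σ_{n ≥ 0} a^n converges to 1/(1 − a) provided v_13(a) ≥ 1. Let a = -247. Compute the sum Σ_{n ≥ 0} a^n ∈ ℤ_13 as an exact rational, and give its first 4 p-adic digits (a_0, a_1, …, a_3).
Σ a^n = 1/(1 − a) = 1/248;  first 4 digits = (1, 7, 8, 6)

v_13(a) = 1 ≥ 1, so the series converges in ℤ_13 to 1/(1 − a) = 1/(1 − (-247)) = 1/248. Expand this rational in ℤ_13: compute digits iteratively via d_i = x_i mod 13, x_{i+1} = (x_i − d_i)/13. The first 4 digits are (1, 7, 8, 6).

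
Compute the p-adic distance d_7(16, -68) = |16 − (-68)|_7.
d_7(16, -68) = 1/7

Step 1 — x − y = 16 − (-68) = 84. Step 2 — v_7(84) = 1 (factor: 84 = (7^1 · 12); the sign does not affect v_p). Step 3 — |x − y|_7 = 7^{-1} = 1/7.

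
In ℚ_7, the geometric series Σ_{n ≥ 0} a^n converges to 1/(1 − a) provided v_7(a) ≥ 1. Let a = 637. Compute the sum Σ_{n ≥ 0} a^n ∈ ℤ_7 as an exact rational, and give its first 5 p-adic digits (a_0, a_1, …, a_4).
Σ a^n = 1/(1 − a) = -1/636;  first 5 digits = (1, 0, 6, 1, 1)

v_7(a) = 2 ≥ 1, so the series converges in ℤ_7 to 1/(1 − a) = 1/(1 − 637) = -1/636. Expand this rational in ℤ_7: compute digits iteratively via d_i = x_i mod 7, x_{i+1} = (x_i − d_i)/7. The first 5 digits are (1, 0, 6, 1, 1).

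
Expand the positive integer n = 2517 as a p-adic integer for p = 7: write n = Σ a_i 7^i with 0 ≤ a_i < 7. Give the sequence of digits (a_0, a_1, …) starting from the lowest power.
(a_0, a_1, …) = (4, 2, 2, 0, 1)

Repeated division by 7 gives the digits low-to-high: 2517 = 4 + 2·7^1 + 2·7^2 + 1·7^4. Digit sequence: (4, 2, 2, 0, 1).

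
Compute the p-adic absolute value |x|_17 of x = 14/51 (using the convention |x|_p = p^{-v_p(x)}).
|14/51|_17 = 17

Step 1 — compute v_17(x) by factoring powers of 17 out of the numerator and denominator: v_17(14/51) = -1. Step 2 — apply |x|_p = p^{-v_p(x)} = 17^{1} = 17.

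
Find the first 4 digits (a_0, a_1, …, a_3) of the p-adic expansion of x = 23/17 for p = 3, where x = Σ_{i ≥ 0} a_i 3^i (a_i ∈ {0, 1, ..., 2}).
(a_0, …, a_3) = (1, 1, 2, 1)

v_3(23/17) = 0 (numerator and denominator both coprime to 3), so x ∈ ℤ_3^×. Compute digits iteratively via a_i = x_i mod 3, x_{i+1} = (x_i − a_i)/3, with x_0 = x:
  x_0 = 23/17;  a_0 = 1;  x_1 = (x_0 − 1)/3 = 2/17
  x_1 = 2/17;  a_1 = 1;  x_2 = (x_1 − 1)/3 = -5/17
  x_2 = -5/17;  a_2 = 2;  x_3 = (x_2 − 2)/3 = -13/17
  x_3 = -13/17;  a_3 = 1;  x_4 = (x_3 − 1)/3 = -10/17
Digits: (1, 1, 2, 1).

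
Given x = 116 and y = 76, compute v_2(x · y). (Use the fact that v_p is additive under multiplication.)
v_2(8816) = 4

v_p(x) = 2 (factor: 116 = 2^2 · 29); v_p(y) = 2 (factor: 76 = 2^2 · 19). Additivity: v_p(xy) = v_p(x) + v_p(y) = 2 + 2 = 4. (Direct check: xy = 8816 = 2^4 · (551).)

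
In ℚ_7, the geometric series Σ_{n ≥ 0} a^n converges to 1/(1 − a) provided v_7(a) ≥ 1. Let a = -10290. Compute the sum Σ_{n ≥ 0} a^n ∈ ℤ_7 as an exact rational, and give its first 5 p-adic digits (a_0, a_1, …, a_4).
Σ a^n = 1/(1 − a) = 1/10291;  first 5 digits = (1, 0, 0, 5, 2)

v_7(a) = 3 ≥ 1, so the series converges in ℤ_7 to 1/(1 − a) = 1/(1 − (-10290)) = 1/10291. Expand this rational in ℤ_7: compute digits iteratively via d_i = x_i mod 7, x_{i+1} = (x_i − d_i)/7. The first 5 digits are (1, 0, 0, 5, 2).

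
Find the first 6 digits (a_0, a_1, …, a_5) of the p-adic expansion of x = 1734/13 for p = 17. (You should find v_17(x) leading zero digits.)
(a_0, …, a_5) = (0, 0, 7, 14, 7, 10)

v_17(1734/13) = 2, so a_0 = ... = a_1 = 0. Factor out: x = 17^2 · u with u = 6/13 a unit in ℤ_17. Expand u iteratively via a_{v+i} = u_i mod 17, u_{i+1} = (u_i − a_{v+i})/17:
  u_0 = 6/13;  a_2 = 7;  u_1 = (u_0 − 7)/17 = -5/13
  u_1 = -5/13;  a_3 = 14;  u_2 = (u_1 − 14)/17 = -11/13
  u_2 = -11/13;  a_4 = 7;  u_3 = (u_2 − 7)/17 = -6/13
  u_3 = -6/13;  a_5 = 10;  u_4 = (u_3 − 10)/17 = -8/13
Digits: (0, 0, 7, 14, 7, 10).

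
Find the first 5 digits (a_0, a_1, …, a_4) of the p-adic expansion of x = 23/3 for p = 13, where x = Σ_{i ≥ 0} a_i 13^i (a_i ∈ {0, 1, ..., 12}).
(a_0, …, a_4) = (12, 4, 4, 4, 4)

v_13(23/3) = 0 (numerator and denominator both coprime to 13), so x ∈ ℤ_13^×. Compute digits iteratively via a_i = x_i mod 13, x_{i+1} = (x_i − a_i)/13, with x_0 = x:
  x_0 = 23/3;  a_0 = 12;  x_1 = (x_0 − 12)/13 = -1/3
  x_1 = -1/3;  a_1 = 4;  x_2 = (x_1 − 4)/13 = -1/3
  x_2 = -1/3;  a_2 = 4;  x_3 = (x_2 − 4)/13 = -1/3
  x_3 = -1/3;  a_3 = 4;  x_4 = (x_3 − 4)/13 = -1/3
  x_4 = -1/3;  a_4 = 4;  x_5 = (x_4 − 4)/13 = -1/3
Digits: (12, 4, 4, 4, 4).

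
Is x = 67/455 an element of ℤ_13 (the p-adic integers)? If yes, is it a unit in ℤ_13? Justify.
x ∉ ℤ_13 (v_13(x) = -1 < 0)

ℤ_13 = {x ∈ ℚ_13 : v_13(x) ≥ 0} and ℤ_13^× = {x ∈ ℤ_13 : v_13(x) = 0}. Here v_13(67/455) = v_13(num) − v_13(den) = -1; compare against these criteria.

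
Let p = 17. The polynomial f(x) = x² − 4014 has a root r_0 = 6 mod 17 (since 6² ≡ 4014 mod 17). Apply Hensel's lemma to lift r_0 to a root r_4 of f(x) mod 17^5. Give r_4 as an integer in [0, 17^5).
r_4 = 827311 (mod 1419857)

Hensel's recurrence: r_{i+1} = r_i − f(r_i)·(f′(r_i))^{-1} mod 17^{i+2}, with f′(x) = 2x. Iterate:
  r_0 = 6 (mod 17)
  r_1 = 193 (mod 289)
  r_2 = 1927 (mod 4913)
  r_3 = 75622 (mod 83521)
  r_4 = 827311 (mod 1419857)
Final: r_4 = 827311, and one checks f(r_4) ≡ 0 mod 17^5.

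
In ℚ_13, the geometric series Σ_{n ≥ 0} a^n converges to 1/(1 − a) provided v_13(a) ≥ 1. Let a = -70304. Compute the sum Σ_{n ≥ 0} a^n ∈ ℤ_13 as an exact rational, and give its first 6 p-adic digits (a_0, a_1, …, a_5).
Σ a^n = 1/(1 − a) = 1/70305;  first 6 digits = (1, 0, 0, 7, 10, 12)

v_13(a) = 3 ≥ 1, so the series converges in ℤ_13 to 1/(1 − a) = 1/(1 − (-70304)) = 1/70305. Expand this rational in ℤ_13: compute digits iteratively via d_i = x_i mod 13, x_{i+1} = (x_i − d_i)/13. The first 6 digits are (1, 0, 0, 7, 10, 12).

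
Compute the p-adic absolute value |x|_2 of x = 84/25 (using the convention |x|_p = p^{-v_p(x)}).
|84/25|_2 = 1/4

Step 1 — compute v_2(x) by factoring powers of 2 out of the numerator and denominator: v_2(84/25) = 2. Step 2 — apply |x|_p = p^{-v_p(x)} = 2^{-2} = 1/4.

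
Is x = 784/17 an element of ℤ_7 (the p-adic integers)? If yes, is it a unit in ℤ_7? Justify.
x ∈ ℤ_7 but not a unit; v_7(x) = 2 > 0

ℤ_7 = {x ∈ ℚ_7 : v_7(x) ≥ 0} and ℤ_7^× = {x ∈ ℤ_7 : v_7(x) = 0}. Here v_7(784/17) = v_7(num) − v_7(den) = 2; compare against these criteria.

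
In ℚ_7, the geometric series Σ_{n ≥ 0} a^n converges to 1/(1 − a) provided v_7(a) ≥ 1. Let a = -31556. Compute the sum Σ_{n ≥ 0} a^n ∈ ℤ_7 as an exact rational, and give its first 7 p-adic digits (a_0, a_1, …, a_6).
Σ a^n = 1/(1 − a) = 1/31557;  first 7 digits = (1, 0, 0, 6, 0, 5, 0)

v_7(a) = 3 ≥ 1, so the series converges in ℤ_7 to 1/(1 − a) = 1/(1 − (-31556)) = 1/31557. Expand this rational in ℤ_7: compute digits iteratively via d_i = x_i mod 7, x_{i+1} = (x_i − d_i)/7. The first 7 digits are (1, 0, 0, 6, 0, 5, 0).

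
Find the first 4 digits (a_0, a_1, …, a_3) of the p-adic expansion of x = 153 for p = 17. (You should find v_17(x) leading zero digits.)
(a_0, …, a_3) = (0, 9, 0, 0)

v_17(153) = 1, so a_0 = ... = a_0 = 0. Factor out: x = 17^1 · u with u = 9 a unit in ℤ_17. Expand u iteratively via a_{v+i} = u_i mod 17, u_{i+1} = (u_i − a_{v+i})/17:
  u_0 = 9;  a_1 = 9;  u_1 = (u_0 − 9)/17 = 0
  u_1 = 0;  a_2 = 0;  u_2 = (u_1 − 0)/17 = 0
  u_2 = 0;  a_3 = 0;  u_3 = (u_2 − 0)/17 = 0
Digits: (0, 9, 0, 0).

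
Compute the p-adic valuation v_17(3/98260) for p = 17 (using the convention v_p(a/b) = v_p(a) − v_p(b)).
v_17(3/98260) = -3

Factor powers of 17 from the numerator and denominator of the reduced fraction: 3 = 17^0 · 3 and 98260 = 17^3 · 20. Apply v_p(a/b) = v_p(a) − v_p(b): v_17(3/98260) = 0 − 3 = -3.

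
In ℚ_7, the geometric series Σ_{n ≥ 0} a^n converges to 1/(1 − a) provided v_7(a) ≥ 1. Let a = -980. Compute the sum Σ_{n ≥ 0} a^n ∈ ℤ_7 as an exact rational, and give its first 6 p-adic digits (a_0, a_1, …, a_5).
Σ a^n = 1/(1 − a) = 1/981;  first 6 digits = (1, 0, 1, 4, 0, 1)

v_7(a) = 2 ≥ 1, so the series converges in ℤ_7 to 1/(1 − a) = 1/(1 − (-980)) = 1/981. Expand this rational in ℤ_7: compute digits iteratively via d_i = x_i mod 7, x_{i+1} = (x_i − d_i)/7. The first 6 digits are (1, 0, 1, 4, 0, 1).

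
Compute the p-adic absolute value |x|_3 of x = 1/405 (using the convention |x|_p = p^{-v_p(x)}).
|1/405|_3 = 81

Step 1 — compute v_3(x) by factoring powers of 3 out of the numerator and denominator: v_3(1/405) = -4. Step 2 — apply |x|_p = p^{-v_p(x)} = 3^{4} = 81.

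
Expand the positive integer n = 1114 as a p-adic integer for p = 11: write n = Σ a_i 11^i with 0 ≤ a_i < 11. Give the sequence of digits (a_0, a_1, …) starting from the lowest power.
(a_0, a_1, …) = (3, 2, 9)

Repeated division by 11 gives the digits low-to-high: 1114 = 3 + 2·11^1 + 9·11^2. Digit sequence: (3, 2, 9).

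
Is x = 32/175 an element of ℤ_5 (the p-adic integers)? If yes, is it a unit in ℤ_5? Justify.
x ∉ ℤ_5 (v_5(x) = -2 < 0)

ℤ_5 = {x ∈ ℚ_5 : v_5(x) ≥ 0} and ℤ_5^× = {x ∈ ℤ_5 : v_5(x) = 0}. Here v_5(32/175) = v_5(num) − v_5(den) = -2; compare against these criteria.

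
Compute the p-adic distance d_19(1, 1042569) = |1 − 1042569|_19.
d_19(1, 1042569) = 1/130321

Step 1 — x − y = 1 − 1042569 = -1042568. Step 2 — v_19(-1042568) = 4 (factor: -1042568 = −(19^4 · 8); the sign does not affect v_p). Step 3 — |x − y|_19 = 19^{-4} = 1/130321.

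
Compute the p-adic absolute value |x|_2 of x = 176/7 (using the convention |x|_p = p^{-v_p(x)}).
|176/7|_2 = 1/16

Step 1 — compute v_2(x) by factoring powers of 2 out of the numerator and denominator: v_2(176/7) = 4. Step 2 — apply |x|_p = p^{-v_p(x)} = 2^{-4} = 1/16.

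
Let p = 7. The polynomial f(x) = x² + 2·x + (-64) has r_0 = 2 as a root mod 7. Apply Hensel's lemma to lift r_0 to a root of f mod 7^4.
r_3 = 289 (mod 2401)

Hensel: r_{i+1} = r_i − f(r_i)·(f′(r_i))^{-1} mod 7^{i+2}, f′(x) = 2x + 2. Iterate:
  r_0 = 2 (mod 7)
  r_1 = 44 (mod 49)
  r_2 = 289 (mod 343)
  r_3 = 289 (mod 2401)
Final: r = 289 satisfies f(r) ≡ 0 mod 7^4.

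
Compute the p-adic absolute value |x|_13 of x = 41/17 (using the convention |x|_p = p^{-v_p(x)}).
|41/17|_13 = 1

Step 1 — compute v_13(x) by factoring powers of 13 out of the numerator and denominator: v_13(41/17) = 0. Step 2 — apply |x|_p = p^{-v_p(x)} = 13^{0} = 1.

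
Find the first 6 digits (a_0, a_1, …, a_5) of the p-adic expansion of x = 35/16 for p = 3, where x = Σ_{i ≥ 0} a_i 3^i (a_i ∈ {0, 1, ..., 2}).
(a_0, …, a_5) = (2, 1, 1, 2, 2, 0)

v_3(35/16) = 0 (numerator and denominator both coprime to 3), so x ∈ ℤ_3^×. Compute digits iteratively via a_i = x_i mod 3, x_{i+1} = (x_i − a_i)/3, with x_0 = x:
  x_0 = 35/16;  a_0 = 2;  x_1 = (x_0 − 2)/3 = 1/16
  x_1 = 1/16;  a_1 = 1;  x_2 = (x_1 − 1)/3 = -5/16
  x_2 = -5/16;  a_2 = 1;  x_3 = (x_2 − 1)/3 = -7/16
  x_3 = -7/16;  a_3 = 2;  x_4 = (x_3 − 2)/3 = -13/16
  x_4 = -13/16;  a_4 = 2;  x_5 = (x_4 − 2)/3 = -15/16
  x_5 = -15/16;  a_5 = 0;  x_6 = (x_5 − 0)/3 = -5/16
Digits: (2, 1, 1, 2, 2, 0).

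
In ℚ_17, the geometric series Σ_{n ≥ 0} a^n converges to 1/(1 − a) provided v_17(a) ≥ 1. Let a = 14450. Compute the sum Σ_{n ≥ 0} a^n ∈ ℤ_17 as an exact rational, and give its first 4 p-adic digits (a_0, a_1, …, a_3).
Σ a^n = 1/(1 − a) = -1/14449;  first 4 digits = (1, 0, 16, 2)

v_17(a) = 2 ≥ 1, so the series converges in ℤ_17 to 1/(1 − a) = 1/(1 − 14450) = -1/14449. Expand this rational in ℤ_17: compute digits iteratively via d_i = x_i mod 17, x_{i+1} = (x_i − d_i)/17. The first 4 digits are (1, 0, 16, 2).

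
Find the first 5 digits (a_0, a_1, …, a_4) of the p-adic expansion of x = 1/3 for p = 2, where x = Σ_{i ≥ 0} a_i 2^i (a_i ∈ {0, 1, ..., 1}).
(a_0, …, a_4) = (1, 1, 0, 1, 0)

v_2(1/3) = 0 (numerator and denominator both coprime to 2), so x ∈ ℤ_2^×. Compute digits iteratively via a_i = x_i mod 2, x_{i+1} = (x_i − a_i)/2, with x_0 = x:
  x_0 = 1/3;  a_0 = 1;  x_1 = (x_0 − 1)/2 = -1/3
  x_1 = -1/3;  a_1 = 1;  x_2 = (x_1 − 1)/2 = -2/3
  x_2 = -2/3;  a_2 = 0;  x_3 = (x_2 − 0)/2 = -1/3
  x_3 = -1/3;  a_3 = 1;  x_4 = (x_3 − 1)/2 = -2/3
  x_4 = -2/3;  a_4 = 0;  x_5 = (x_4 − 0)/2 = -1/3
Digits: (1, 1, 0, 1, 0).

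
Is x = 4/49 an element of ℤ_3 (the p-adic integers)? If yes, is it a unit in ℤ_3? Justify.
x ∈ ℤ_3^× (unit); v_3(x) = 0

ℤ_3 = {x ∈ ℚ_3 : v_3(x) ≥ 0} and ℤ_3^× = {x ∈ ℤ_3 : v_3(x) = 0}. Here v_3(4/49) = v_3(num) − v_3(den) = 0; compare against these criteria.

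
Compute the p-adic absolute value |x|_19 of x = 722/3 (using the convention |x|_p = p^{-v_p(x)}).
|722/3|_19 = 1/361

Step 1 — compute v_19(x) by factoring powers of 19 out of the numerator and denominator: v_19(722/3) = 2. Step 2 — apply |x|_p = p^{-v_p(x)} = 19^{-2} = 1/361.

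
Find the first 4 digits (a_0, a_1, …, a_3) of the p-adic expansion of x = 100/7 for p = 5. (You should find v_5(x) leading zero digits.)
(a_0, …, a_3) = (0, 0, 2, 4)

v_5(100/7) = 2, so a_0 = ... = a_1 = 0. Factor out: x = 5^2 · u with u = 4/7 a unit in ℤ_5. Expand u iteratively via a_{v+i} = u_i mod 5, u_{i+1} = (u_i − a_{v+i})/5:
  u_0 = 4/7;  a_2 = 2;  u_1 = (u_0 − 2)/5 = -2/7
  u_1 = -2/7;  a_3 = 4;  u_2 = (u_1 − 4)/5 = -6/7
Digits: (0, 0, 2, 4).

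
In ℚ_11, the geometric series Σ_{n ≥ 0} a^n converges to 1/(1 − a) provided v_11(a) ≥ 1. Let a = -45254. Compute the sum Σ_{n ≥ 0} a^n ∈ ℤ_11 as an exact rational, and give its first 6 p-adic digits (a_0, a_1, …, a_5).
Σ a^n = 1/(1 − a) = 1/45255;  first 6 digits = (1, 0, 0, 10, 7, 10)

v_11(a) = 3 ≥ 1, so the series converges in ℤ_11 to 1/(1 − a) = 1/(1 − (-45254)) = 1/45255. Expand this rational in ℤ_11: compute digits iteratively via d_i = x_i mod 11, x_{i+1} = (x_i − d_i)/11. The first 6 digits are (1, 0, 0, 10, 7, 10).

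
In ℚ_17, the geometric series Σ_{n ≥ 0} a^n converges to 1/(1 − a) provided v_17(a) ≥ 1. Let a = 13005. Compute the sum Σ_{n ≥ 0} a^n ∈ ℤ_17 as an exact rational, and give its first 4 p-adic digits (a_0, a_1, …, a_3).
Σ a^n = 1/(1 − a) = -1/13004;  first 4 digits = (1, 0, 11, 2)

v_17(a) = 2 ≥ 1, so the series converges in ℤ_17 to 1/(1 − a) = 1/(1 − 13005) = -1/13004. Expand this rational in ℤ_17: compute digits iteratively via d_i = x_i mod 17, x_{i+1} = (x_i − d_i)/17. The first 4 digits are (1, 0, 11, 2).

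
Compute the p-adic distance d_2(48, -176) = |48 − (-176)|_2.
d_2(48, -176) = 1/32

Step 1 — x − y = 48 − (-176) = 224. Step 2 — v_2(224) = 5 (factor: 224 = (2^5 · 7); the sign does not affect v_p). Step 3 — |x − y|_2 = 2^{-5} = 1/32.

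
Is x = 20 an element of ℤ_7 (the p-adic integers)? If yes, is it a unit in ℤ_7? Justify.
x ∈ ℤ_7^× (unit); v_7(x) = 0

ℤ_7 = {x ∈ ℚ_7 : v_7(x) ≥ 0} and ℤ_7^× = {x ∈ ℤ_7 : v_7(x) = 0}. Here v_7(20) = v_7(num) − v_7(den) = 0; compare against these criteria.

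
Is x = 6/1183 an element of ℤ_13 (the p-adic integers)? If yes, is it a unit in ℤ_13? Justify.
x ∉ ℤ_13 (v_13(x) = -2 < 0)

ℤ_13 = {x ∈ ℚ_13 : v_13(x) ≥ 0} and ℤ_13^× = {x ∈ ℤ_13 : v_13(x) = 0}. Here v_13(6/1183) = v_13(num) − v_13(den) = -2; compare against these criteria.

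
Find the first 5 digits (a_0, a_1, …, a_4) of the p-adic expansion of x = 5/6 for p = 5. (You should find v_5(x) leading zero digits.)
(a_0, …, a_4) = (0, 1, 4, 0, 4)

v_5(5/6) = 1, so a_0 = ... = a_0 = 0. Factor out: x = 5^1 · u with u = 1/6 a unit in ℤ_5. Expand u iteratively via a_{v+i} = u_i mod 5, u_{i+1} = (u_i − a_{v+i})/5:
  u_0 = 1/6;  a_1 = 1;  u_1 = (u_0 − 1)/5 = -1/6
  u_1 = -1/6;  a_2 = 4;  u_2 = (u_1 − 4)/5 = -5/6
  u_2 = -5/6;  a_3 = 0;  u_3 = (u_2 − 0)/5 = -1/6
  u_3 = -1/6;  a_4 = 4;  u_4 = (u_3 − 4)/5 = -5/6
Digits: (0, 1, 4, 0, 4).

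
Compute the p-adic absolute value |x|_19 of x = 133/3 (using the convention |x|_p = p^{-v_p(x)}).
|133/3|_19 = 1/19

Step 1 — compute v_19(x) by factoring powers of 19 out of the numerator and denominator: v_19(133/3) = 1. Step 2 — apply |x|_p = p^{-v_p(x)} = 19^{-1} = 1/19.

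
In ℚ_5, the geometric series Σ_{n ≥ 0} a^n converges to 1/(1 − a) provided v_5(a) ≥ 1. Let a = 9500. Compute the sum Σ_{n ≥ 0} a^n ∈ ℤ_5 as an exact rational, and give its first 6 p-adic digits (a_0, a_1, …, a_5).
Σ a^n = 1/(1 − a) = -1/9499;  first 6 digits = (1, 0, 0, 1, 0, 3)

v_5(a) = 3 ≥ 1, so the series converges in ℤ_5 to 1/(1 − a) = 1/(1 − 9500) = -1/9499. Expand this rational in ℤ_5: compute digits iteratively via d_i = x_i mod 5, x_{i+1} = (x_i − d_i)/5. The first 6 digits are (1, 0, 0, 1, 0, 3).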